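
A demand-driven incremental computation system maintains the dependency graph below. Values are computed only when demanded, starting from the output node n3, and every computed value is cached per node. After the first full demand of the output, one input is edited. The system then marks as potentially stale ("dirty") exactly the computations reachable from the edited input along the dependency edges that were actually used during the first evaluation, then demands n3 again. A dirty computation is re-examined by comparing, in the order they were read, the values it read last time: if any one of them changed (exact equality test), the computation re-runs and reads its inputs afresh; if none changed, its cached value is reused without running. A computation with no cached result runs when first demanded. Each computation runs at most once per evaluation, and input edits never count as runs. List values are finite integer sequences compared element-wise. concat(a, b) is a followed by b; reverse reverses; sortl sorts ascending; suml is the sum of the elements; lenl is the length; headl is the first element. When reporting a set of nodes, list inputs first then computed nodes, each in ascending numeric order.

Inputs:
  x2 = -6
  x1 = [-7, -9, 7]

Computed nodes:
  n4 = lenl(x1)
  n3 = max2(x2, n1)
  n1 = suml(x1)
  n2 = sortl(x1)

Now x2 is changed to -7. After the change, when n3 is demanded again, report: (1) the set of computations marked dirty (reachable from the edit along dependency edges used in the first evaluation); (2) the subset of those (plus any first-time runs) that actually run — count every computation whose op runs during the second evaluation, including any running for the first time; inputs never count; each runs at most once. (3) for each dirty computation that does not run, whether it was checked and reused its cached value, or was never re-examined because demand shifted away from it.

Marked dirty: n3.
Computations that run: n3 — 1 in total.
Every dirty computation ran.

First evaluation (everything demanded from the output):
  n1 = suml([-7, -9, 7]) = -9
  n3 = max2(-6, -9) = -6

Propagation after the edit:
  n3: runs — x2 -6->-7; result -7.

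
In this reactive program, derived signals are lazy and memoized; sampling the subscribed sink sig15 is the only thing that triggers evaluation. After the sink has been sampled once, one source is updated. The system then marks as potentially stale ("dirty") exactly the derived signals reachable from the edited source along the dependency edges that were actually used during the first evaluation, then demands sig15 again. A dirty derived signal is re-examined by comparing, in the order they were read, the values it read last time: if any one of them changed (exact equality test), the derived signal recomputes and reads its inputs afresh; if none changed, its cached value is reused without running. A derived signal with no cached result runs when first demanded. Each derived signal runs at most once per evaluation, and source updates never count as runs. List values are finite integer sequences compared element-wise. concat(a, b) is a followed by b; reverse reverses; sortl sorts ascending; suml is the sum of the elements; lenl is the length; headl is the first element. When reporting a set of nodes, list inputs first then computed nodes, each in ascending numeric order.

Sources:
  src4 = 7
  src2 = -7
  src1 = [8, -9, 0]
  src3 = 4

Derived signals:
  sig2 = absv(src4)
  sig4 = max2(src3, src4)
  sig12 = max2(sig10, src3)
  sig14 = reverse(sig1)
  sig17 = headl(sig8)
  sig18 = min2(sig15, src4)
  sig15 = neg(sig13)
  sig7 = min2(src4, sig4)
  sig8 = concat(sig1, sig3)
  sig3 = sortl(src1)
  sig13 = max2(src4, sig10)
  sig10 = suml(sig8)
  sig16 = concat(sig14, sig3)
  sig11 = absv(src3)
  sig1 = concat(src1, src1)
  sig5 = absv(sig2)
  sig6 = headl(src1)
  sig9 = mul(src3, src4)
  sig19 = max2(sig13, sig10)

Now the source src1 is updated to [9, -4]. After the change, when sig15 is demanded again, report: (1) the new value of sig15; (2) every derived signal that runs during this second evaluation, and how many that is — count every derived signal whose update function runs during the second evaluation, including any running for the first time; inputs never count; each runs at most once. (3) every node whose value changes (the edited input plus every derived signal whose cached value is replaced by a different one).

Demanding sig15 again yields -15.
6 derived signals run: sig1, sig3, sig8, sig10, sig13, sig15.
The nodes whose values change: src1, sig1, sig3, sig8, sig10, sig13, sig15.

First demand of the output computes:
  sig1 = concat([8, -9, 0], [8, -9, 0]) = [8, -9, 0, 8, -9, 0]
  sig3 = sortl([8, -9, 0]) = [-9, 0, 8]
  sig8 = concat([8, -9, 0, 8, -9, 0], [-9, 0, 8]) = [8, -9, 0, 8, -9, 0, -9, 0, 8]
  sig10 = suml([8, -9, 0, 8, -9, 0, -9, 0, 8]) = -3
  sig13 = max2(7, -3) = 7
  sig15 = neg(7) = -7

After the edit, cleaning proceeds:
  sig1: a read changed (src1 [8, -9, 0]->[9, -4]; src1 [8, -9, 0]->[9, -4]) — executes, giving [9, -4, 9, -4].
  sig3: a read changed (src1 [8, -9, 0]->[9, -4]) — executes, giving [-4, 9].
  sig8: a read changed (sig1 [8, -9, 0, 8, -9, 0]->[9, -4, 9, -4]; sig3 [-9, 0, 8]->[-4, 9]) — executes, giving [9, -4, 9, -4, -4, 9].
  sig10: a read changed (sig8 [8, -9, 0, 8, -9, 0, -9, 0, 8]->[9, -4, 9, -4, -4, 9]) — executes, giving 15.
  sig13: a read changed (sig10 -3->15) — executes, giving 15.
  sig15: a read changed (sig13 7->15) — executes, giving -15.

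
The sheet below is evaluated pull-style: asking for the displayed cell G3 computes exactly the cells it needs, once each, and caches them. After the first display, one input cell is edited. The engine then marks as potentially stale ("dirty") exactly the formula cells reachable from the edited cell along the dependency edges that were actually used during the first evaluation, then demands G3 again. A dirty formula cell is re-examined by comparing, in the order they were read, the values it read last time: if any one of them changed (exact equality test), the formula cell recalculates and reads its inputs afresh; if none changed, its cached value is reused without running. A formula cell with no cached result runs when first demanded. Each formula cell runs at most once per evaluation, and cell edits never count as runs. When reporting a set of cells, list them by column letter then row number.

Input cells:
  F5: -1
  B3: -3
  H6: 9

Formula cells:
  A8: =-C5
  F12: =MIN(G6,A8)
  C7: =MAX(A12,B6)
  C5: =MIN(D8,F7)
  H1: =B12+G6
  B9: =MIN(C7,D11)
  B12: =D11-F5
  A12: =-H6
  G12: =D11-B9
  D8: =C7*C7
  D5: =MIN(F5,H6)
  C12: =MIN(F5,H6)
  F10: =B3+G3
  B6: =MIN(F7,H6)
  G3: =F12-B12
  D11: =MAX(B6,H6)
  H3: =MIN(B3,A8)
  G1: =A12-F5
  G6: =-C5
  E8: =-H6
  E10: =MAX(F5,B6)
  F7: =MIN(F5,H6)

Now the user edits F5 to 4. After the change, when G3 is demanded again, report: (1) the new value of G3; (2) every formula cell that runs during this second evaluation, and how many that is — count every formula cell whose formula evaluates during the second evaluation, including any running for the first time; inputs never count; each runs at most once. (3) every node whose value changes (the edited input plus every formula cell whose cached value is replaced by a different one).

Demanding G3 again yields -9.
11 formula cells run: A8, B6, B12, C5, C7, D8, D11, F7, F12, G3, G6.
The nodes whose values change: A8, B6, B12, C5, C7, D8, F5, F7, F12, G6.

First demand of the output computes:
  A12 = -(9) = -9
  F7 = MIN(-1, 9) = -1
  B6 = MIN(-1, 9) = -1
  C7 = MAX(-9, -1) = -1
  D8 = -1 * -1 = 1
  C5 = MIN(1, -1) = -1
  A8 = -(-1) = 1
  D11 = MAX(-1, 9) = 9
  B12 = 9 - -1 = 10
  G6 = -(-1) = 1
  F12 = MIN(1, 1) = 1
  G3 = 1 - 10 = -9

After the edit, cleaning proceeds:
  F7: a read changed (F5 -1->4) — executes, giving 4.
  B6: a read changed (F7 -1->4) — executes, giving 4.
  C7: a read changed (B6 -1->4) — executes, giving 4.
  D8: a read changed (C7 -1->4; C7 -1->4) — executes, giving 16.
  C5: a read changed (D8 1->16; F7 -1->4) — executes, giving 4.
  A8: a read changed (C5 -1->4) — executes, giving -4.
  D11: a read changed (B6 -1->4) — executes, giving 9 — identical to its old value.
  B12: a read changed (F5 -1->4) — executes, giving 5.
  G6: a read changed (C5 -1->4) — executes, giving -4.
  F12: a read changed (G6 1->-4; A8 1->-4) — executes, giving -4.
  G3: a read changed (F12 1->-4; B12 10->5) — executes, giving -9 — identical to its old value.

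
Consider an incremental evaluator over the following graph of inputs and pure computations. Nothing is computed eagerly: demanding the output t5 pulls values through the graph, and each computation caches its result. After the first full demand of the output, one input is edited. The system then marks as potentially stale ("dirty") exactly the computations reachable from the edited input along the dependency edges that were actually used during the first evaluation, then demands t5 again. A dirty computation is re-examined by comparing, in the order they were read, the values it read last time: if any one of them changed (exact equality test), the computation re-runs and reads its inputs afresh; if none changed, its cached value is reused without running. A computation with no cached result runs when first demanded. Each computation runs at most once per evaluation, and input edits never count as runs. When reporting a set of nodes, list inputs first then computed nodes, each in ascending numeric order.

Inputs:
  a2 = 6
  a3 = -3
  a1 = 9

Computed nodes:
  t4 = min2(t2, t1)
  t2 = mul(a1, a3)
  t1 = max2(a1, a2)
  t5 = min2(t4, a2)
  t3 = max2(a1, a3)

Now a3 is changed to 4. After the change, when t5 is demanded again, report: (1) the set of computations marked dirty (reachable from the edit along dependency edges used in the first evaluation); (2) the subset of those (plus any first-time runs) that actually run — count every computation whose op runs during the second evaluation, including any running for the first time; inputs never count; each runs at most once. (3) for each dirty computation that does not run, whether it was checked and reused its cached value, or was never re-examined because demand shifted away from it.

Dirty set: t2, t4, t5.
Run set: t2, t4, t5 (3 run).
All dirty computations ended up running.

Initial pass — values computed on the first demand:
  t1 = max2(9, 6) = 9
  t2 = mul(9, -3) = -27
  t4 = min2(-27, 9) = -27
  t5 = min2(-27, 6) = -27

Second demand — change propagation:
  t2: re-runs because a3 -3->4; new result 36.
  t4: re-runs because t2 -27->36; new result 9.
  t5: re-runs because t4 -27->9; new result 6.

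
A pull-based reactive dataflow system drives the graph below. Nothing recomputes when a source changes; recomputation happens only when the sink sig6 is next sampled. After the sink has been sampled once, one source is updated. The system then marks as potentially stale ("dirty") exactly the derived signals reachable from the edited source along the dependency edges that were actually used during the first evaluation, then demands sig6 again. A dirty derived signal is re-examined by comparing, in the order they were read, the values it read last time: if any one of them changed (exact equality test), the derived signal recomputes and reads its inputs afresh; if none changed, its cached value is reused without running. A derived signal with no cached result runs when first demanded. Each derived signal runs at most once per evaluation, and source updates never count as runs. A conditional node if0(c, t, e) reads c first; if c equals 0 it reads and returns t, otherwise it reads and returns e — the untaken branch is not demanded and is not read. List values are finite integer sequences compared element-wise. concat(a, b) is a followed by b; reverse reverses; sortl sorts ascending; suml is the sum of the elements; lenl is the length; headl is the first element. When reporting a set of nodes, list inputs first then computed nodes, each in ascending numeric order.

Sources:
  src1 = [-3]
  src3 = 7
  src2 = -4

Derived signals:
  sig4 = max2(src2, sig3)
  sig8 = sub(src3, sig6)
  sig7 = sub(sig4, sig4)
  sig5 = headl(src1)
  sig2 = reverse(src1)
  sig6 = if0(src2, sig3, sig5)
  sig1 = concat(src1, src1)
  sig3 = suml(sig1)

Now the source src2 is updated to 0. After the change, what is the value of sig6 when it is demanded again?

New value of sig6: -6.
Key observation: a condition flipped, so demand reaches new nodes — sig1, sig3 run for the first time.

First evaluation (everything demanded from the output):
  sig5 = headl([-3]) = -3
  sig6 = if0(src2=-4 -> else branch sig5) = -3

Propagation after the edit:
  sig1: demanded for the first time — runs, produces [-3, -3].
  sig3: demanded for the first time — runs, produces -6.
  sig6: runs — src2 -4->0; result -6.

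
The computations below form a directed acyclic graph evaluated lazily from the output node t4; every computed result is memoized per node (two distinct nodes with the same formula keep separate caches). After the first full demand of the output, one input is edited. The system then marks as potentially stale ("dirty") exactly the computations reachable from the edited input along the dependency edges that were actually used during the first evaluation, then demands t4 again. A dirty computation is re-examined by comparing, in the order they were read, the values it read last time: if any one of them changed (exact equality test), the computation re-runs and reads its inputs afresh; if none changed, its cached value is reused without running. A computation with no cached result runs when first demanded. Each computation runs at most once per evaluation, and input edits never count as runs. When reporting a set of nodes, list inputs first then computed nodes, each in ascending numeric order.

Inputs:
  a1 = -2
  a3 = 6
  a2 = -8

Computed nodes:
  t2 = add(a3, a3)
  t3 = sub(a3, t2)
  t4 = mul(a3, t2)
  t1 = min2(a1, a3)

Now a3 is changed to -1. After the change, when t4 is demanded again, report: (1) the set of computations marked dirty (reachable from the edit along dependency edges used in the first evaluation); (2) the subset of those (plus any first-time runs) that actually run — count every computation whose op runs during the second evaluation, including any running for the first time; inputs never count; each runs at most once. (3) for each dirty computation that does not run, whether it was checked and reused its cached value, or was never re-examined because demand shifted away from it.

The edit dirties: t2, t4.
2 computations run: t2, t4.
No dirty computation escaped a run.

First demand of the output computes:
  t2 = add(6, 6) = 12
  t4 = mul(6, 12) = 72

After the edit, cleaning proceeds:
  t2: a read changed (a3 6->-1; a3 6->-1) — executes, giving -2.
  t4: a read changed (a3 6->-1; t2 12->-2) — executes, giving 2.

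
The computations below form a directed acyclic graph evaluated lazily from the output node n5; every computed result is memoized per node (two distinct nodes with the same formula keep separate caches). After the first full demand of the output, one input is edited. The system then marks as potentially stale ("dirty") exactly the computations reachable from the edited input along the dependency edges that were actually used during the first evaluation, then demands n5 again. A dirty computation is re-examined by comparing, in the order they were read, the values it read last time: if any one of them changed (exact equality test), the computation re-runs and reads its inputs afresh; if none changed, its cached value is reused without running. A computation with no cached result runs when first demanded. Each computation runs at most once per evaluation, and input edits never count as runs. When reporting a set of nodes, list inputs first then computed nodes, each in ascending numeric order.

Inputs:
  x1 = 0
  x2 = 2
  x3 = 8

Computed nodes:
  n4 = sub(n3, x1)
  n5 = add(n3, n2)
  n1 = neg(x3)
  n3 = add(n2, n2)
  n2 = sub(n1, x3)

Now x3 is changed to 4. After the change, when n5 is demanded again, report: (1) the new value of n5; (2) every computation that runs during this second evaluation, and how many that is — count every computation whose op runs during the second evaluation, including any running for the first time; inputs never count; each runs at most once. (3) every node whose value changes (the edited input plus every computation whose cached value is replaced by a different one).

First demand of the output computes:
  n1 = neg(8) = -8
  n2 = sub(-8, 8) = -16
  n3 = add(-16, -16) = -32
  n5 = add(-32, -16) = -48

After the edit, cleaning proceeds:
  n1: a read changed (x3 8->4) — executes, giving -4.
  n2: a read changed (n1 -8->-4; x3 8->4) — executes, giving -8.
  n3: a read changed (n2 -16->-8; n2 -16->-8) — executes, giving -16.
  n5: a read changed (n3 -32->-16; n2 -16->-8) — executes, giving -24.

Demanding n5 again yields -24.
4 computations run: n1, n2, n3, n5.
The nodes whose values change: x3, n1, n2, n3, n5.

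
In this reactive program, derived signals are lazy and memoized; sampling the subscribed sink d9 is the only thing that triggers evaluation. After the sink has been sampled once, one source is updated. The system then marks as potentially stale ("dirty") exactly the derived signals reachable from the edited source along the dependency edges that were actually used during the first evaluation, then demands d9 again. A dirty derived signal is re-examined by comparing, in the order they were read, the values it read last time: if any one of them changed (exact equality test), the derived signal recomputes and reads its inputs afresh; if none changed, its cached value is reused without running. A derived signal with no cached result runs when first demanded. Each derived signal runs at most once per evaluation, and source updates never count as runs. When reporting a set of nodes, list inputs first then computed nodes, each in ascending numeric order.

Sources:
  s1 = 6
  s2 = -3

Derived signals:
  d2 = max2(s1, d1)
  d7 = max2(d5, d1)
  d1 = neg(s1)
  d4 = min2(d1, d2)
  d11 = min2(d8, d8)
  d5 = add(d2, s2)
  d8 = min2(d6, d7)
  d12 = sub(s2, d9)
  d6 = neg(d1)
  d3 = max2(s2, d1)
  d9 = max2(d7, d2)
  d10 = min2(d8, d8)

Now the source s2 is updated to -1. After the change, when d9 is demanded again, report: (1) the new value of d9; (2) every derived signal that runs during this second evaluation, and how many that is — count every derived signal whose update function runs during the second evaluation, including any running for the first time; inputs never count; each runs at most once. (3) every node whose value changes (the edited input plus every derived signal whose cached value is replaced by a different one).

Demanding d9 again yields 6.
3 derived signals run: d5, d7, d9.
The nodes whose values change: s2, d5, d7.

First demand of the output computes:
  d1 = neg(6) = -6
  d2 = max2(6, -6) = 6
  d5 = add(6, -3) = 3
  d7 = max2(3, -6) = 3
  d9 = max2(3, 6) = 6

After the edit, cleaning proceeds:
  d5: a read changed (s2 -3->-1) — executes, giving 5.
  d7: a read changed (d5 3->5) — executes, giving 5.
  d9: a read changed (d7 3->5) — executes, giving 6 — identical to its old value.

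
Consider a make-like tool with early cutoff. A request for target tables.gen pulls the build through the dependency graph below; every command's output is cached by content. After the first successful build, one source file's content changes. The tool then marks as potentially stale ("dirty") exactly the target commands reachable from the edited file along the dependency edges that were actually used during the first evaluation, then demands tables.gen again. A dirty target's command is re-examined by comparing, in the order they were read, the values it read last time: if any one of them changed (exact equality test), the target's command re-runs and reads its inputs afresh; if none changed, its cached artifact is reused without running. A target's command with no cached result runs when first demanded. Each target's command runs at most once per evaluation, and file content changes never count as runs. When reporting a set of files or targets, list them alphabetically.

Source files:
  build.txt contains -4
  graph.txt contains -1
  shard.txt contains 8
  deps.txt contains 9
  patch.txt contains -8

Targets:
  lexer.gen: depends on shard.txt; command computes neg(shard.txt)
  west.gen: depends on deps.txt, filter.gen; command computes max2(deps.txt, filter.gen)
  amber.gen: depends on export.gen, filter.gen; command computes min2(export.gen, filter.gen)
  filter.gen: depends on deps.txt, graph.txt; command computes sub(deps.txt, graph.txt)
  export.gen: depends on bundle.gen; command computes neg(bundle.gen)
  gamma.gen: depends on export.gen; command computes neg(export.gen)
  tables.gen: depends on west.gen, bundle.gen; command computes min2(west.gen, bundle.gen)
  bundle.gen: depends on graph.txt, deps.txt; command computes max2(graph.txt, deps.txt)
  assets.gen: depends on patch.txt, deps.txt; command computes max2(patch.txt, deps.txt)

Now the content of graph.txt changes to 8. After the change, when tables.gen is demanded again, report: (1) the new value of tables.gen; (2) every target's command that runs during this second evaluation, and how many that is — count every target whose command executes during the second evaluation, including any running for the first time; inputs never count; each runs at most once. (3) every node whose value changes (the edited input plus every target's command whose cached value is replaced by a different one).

First demand of the output computes:
  bundle.gen = max2(-1, 9) = 9
  filter.gen = sub(9, -1) = 10
  west.gen = max2(9, 10) = 10
  tables.gen = min2(10, 9) = 9

After the edit, cleaning proceeds:
  bundle.gen: a read changed (graph.txt -1->8) — executes, giving 9 — identical to its old value.
  filter.gen: a read changed (graph.txt -1->8) — executes, giving 1.
  west.gen: a read changed (filter.gen 10->1) — executes, giving 9.
  tables.gen: a read changed (west.gen 10->9) — executes, giving 9 — identical to its old value.

Demanding tables.gen again yields 9.
4 target commands run: bundle.gen, filter.gen, tables.gen, west.gen.
The nodes whose values change: filter.gen, graph.txt, west.gen.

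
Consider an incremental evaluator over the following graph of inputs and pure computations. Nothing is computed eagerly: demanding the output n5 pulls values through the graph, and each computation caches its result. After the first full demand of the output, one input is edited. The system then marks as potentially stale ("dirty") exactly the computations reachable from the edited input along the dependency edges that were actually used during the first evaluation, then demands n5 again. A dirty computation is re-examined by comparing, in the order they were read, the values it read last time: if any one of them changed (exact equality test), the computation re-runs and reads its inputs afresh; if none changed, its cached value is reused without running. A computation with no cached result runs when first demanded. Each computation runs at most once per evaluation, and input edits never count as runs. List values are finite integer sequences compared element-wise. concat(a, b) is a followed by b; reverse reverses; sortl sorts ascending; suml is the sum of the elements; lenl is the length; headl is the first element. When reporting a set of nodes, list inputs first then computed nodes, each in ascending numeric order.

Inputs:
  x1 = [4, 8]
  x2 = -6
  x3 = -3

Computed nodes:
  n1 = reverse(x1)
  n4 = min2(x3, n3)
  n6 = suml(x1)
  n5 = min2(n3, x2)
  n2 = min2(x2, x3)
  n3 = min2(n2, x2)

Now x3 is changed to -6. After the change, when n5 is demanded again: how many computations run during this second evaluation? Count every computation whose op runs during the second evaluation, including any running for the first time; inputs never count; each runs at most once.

Initial pass — values computed on the first demand:
  n2 = min2(-6, -3) = -6
  n3 = min2(-6, -6) = -6
  n5 = min2(-6, -6) = -6

Second demand — change propagation:
  n2: re-runs because x3 -3->-6; new result -6 (unchanged).
  n3: re-examined; everything it read last time is the same (n2 unchanged, x2 unchanged) — cache -6 kept, no run.
  n5: re-examined; everything it read last time is the same (n3 unchanged, x2 unchanged) — cache -6 kept, no run.

The important point: n2 recomputes to an identical value, and the output ends up unchanged.

Run set: n2 (1 run).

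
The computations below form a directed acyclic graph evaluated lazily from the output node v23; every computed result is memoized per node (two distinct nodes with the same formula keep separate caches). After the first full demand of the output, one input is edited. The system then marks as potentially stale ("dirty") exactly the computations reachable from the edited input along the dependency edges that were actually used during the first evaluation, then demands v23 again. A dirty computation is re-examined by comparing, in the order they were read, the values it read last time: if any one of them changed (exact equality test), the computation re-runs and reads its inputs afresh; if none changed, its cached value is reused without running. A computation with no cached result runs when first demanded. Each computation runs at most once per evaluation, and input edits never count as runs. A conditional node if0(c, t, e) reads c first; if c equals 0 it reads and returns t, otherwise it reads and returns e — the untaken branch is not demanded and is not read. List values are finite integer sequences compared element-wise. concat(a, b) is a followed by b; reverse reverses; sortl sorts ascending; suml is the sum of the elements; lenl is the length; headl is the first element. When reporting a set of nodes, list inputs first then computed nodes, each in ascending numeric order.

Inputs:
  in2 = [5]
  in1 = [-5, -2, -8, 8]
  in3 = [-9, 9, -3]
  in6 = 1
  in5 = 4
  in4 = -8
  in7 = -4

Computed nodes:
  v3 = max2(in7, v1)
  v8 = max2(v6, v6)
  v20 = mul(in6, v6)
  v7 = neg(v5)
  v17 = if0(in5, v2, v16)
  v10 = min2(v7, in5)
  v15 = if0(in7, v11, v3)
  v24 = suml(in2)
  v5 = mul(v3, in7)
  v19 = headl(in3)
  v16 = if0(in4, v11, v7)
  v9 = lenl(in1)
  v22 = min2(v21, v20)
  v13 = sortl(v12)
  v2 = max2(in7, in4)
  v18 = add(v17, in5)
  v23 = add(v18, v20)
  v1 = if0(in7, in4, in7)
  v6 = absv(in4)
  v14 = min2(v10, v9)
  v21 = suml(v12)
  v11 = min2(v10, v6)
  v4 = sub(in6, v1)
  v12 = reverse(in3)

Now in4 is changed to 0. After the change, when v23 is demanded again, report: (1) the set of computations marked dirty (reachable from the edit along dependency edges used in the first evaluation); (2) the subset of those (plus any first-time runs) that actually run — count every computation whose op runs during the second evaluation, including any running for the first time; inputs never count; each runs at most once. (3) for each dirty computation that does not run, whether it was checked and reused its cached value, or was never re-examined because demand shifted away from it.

The edit dirties: v6, v16, v17, v18, v20, v23.
6 computations run: v6, v10, v11, v16, v20, v23.
Cache hits after checking: v17, v18.
Note the branch switch — v10, v11 had no cache and run now for the first time.

First demand of the output computes:
  v1 = if0(in7=-4 -> else branch in7) = -4
  v3 = max2(-4, -4) = -4
  v5 = mul(-4, -4) = 16
  v6 = absv(-8) = 8
  v7 = neg(16) = -16
  v16 = if0(in4=-8 -> else branch v7) = -16
  v17 = if0(in5=4 -> else branch v16) = -16
  v18 = add(-16, 4) = -12
  v20 = mul(1, 8) = 8
  v23 = add(-12, 8) = -4

After the edit, cleaning proceeds:
  v6: a read changed (in4 -8->0) — executes, giving 0.
  v10: had never run; runs now, result -16.
  v11: had never run; runs now, result -16.
  v16: a read changed (in4 -8->0) — executes, giving -16 — identical to its old value.
  v17: dirty, but its reads are unchanged (in5 unchanged, v16 unchanged); cached -16 stands.
  v18: dirty, but its reads are unchanged (v17 unchanged, in5 unchanged); cached -12 stands.
  v20: a read changed (v6 8->0) — executes, giving 0.
  v23: a read changed (v20 8->0) — executes, giving -12.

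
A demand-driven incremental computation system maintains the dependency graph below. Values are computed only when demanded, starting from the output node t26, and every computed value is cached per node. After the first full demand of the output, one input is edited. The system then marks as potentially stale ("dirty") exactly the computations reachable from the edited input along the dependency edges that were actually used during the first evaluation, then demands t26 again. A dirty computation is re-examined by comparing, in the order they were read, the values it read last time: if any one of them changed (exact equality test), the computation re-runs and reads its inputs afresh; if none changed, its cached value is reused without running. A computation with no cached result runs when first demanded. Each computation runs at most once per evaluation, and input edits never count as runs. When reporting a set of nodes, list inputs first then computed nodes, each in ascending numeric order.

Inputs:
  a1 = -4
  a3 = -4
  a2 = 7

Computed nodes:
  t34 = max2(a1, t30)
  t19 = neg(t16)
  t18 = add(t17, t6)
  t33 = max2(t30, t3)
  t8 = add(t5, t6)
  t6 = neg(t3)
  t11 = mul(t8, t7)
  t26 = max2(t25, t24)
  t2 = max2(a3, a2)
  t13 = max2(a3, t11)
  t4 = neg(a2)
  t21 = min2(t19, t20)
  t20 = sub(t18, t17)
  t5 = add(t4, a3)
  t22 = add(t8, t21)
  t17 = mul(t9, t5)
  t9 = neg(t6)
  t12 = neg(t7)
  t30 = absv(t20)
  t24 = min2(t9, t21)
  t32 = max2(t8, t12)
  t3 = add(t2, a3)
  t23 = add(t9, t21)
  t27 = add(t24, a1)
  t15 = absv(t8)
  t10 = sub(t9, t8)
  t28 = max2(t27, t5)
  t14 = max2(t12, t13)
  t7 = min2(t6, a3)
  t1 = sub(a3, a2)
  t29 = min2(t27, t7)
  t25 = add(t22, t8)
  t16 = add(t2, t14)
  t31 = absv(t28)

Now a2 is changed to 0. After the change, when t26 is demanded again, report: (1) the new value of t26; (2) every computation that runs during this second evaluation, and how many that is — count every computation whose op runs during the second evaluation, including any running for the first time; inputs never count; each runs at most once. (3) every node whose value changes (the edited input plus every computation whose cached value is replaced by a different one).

First evaluation (everything demanded from the output):
  t2 = max2(-4, 7) = 7
  t3 = add(7, -4) = 3
  t4 = neg(7) = -7
  t5 = add(-7, -4) = -11
  t6 = neg(3) = -3
  t7 = min2(-3, -4) = -4
  t8 = add(-11, -3) = -14
  t9 = neg(-3) = 3
  t11 = mul(-14, -4) = 56
  t12 = neg(-4) = 4
  t13 = max2(-4, 56) = 56
  t14 = max2(4, 56) = 56
  t16 = add(7, 56) = 63
  t17 = mul(3, -11) = -33
  t18 = add(-33, -3) = -36
  t19 = neg(63) = -63
  t20 = sub(-36, -33) = -3
  t21 = min2(-63, -3) = -63
  t22 = add(-14, -63) = -77
  t24 = min2(3, -63) = -63
  t25 = add(-77, -14) = -91
  t26 = max2(-91, -63) = -63

Propagation after the edit:
  t2: runs — a2 7->0; result 0.
  t3: runs — t2 7->0; result -4.
  t4: runs — a2 7->0; result 0.
  t5: runs — t4 -7->0; result -4.
  t6: runs — t3 3->-4; result 4.
  t7: runs — t6 -3->4; result -4 (same value as before).
  t8: runs — t5 -11->-4; t6 -3->4; result 0.
  t9: runs — t6 -3->4; result -4.
  t11: runs — t8 -14->0; result 0.
  t12: checked — values it read are unchanged (t7 unchanged); reused cached 4 without running.
  t13: runs — t11 56->0; result 0.
  t14: runs — t13 56->0; result 4.
  t16: runs — t2 7->0; t14 56->4; result 4.
  t17: runs — t9 3->-4; t5 -11->-4; result 16.
  t18: runs — t17 -33->16; t6 -3->4; result 20.
  t19: runs — t16 63->4; result -4.
  t20: runs — t18 -36->20; t17 -33->16; result 4.
  t21: runs — t19 -63->-4; t20 -3->4; result -4.
  t22: runs — t8 -14->0; t21 -63->-4; result -4.
  t24: runs — t9 3->-4; t21 -63->-4; result -4.
  t25: runs — t22 -77->-4; t8 -14->0; result -4.
  t26: runs — t25 -91->-4; t24 -63->-4; result -4.

Key observation: the cutoff stops propagation at t12 — its inputs' values are unchanged, so it reuses its cache.

New value of t26: -4.
Computations that run: t2, t3, t4, t5, t6, t7, t8, t9, t11, t13, t14, t16, t17, t18, t19, t20, t21, t22, t24, t25, t26 — 21 in total.
Values that change: a2, t2, t3, t4, t5, t6, t8, t9, t11, t13, t14, t16, t17, t18, t19, t20, t21, t22, t24, t25, t26.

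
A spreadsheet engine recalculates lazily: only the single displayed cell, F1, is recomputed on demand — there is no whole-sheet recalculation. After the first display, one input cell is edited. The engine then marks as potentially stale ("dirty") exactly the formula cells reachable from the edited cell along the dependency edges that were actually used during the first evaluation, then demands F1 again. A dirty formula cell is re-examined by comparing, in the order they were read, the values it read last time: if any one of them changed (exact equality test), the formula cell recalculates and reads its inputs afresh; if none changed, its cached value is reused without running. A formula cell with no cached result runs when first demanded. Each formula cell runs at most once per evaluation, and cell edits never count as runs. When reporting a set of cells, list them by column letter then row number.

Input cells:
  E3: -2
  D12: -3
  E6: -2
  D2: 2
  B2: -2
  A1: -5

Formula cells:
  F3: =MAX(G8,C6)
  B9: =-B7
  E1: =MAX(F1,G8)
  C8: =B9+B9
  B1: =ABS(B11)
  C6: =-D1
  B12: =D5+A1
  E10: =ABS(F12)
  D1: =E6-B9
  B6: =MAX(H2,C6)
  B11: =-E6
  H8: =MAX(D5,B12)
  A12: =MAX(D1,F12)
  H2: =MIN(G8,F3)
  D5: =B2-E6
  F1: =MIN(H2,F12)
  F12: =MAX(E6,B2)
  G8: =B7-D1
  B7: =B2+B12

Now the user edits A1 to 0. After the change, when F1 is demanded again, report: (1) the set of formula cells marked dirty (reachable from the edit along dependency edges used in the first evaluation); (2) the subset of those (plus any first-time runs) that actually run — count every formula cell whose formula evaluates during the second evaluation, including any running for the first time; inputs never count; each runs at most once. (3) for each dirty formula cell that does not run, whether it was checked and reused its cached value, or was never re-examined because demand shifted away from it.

First evaluation (everything demanded from the output):
  D5 = -2 - -2 = 0
  B12 = 0 + -5 = -5
  B7 = -2 + -5 = -7
  B9 = -(-7) = 7
  D1 = -2 - 7 = -9
  C6 = -(-9) = 9
  F12 = MAX(-2, -2) = -2
  G8 = -7 - -9 = 2
  F3 = MAX(2, 9) = 9
  H2 = MIN(2, 9) = 2
  F1 = MIN(2, -2) = -2

Propagation after the edit:
  B12: runs — A1 -5->0; result 0.
  B7: runs — B12 -5->0; result -2.
  B9: runs — B7 -7->-2; result 2.
  D1: runs — B9 7->2; result -4.
  C6: runs — D1 -9->-4; result 4.
  G8: runs — B7 -7->-2; D1 -9->-4; result 2 (same value as before).
  F3: runs — C6 9->4; result 4.
  H2: runs — F3 9->4; result 2 (same value as before).
  F1: checked — values it read are unchanged (H2 unchanged, F12 unchanged); reused cached -2 without running.

Key observation: the cutoff stops propagation at F1 — its inputs' values are unchanged, so it reuses its cache.

Marked dirty: B7, B9, B12, C6, D1, F1, F3, G8, H2.
Formula cells that run: B7, B9, B12, C6, D1, F3, G8, H2 — 8 in total.
Checked but reused from cache: F1.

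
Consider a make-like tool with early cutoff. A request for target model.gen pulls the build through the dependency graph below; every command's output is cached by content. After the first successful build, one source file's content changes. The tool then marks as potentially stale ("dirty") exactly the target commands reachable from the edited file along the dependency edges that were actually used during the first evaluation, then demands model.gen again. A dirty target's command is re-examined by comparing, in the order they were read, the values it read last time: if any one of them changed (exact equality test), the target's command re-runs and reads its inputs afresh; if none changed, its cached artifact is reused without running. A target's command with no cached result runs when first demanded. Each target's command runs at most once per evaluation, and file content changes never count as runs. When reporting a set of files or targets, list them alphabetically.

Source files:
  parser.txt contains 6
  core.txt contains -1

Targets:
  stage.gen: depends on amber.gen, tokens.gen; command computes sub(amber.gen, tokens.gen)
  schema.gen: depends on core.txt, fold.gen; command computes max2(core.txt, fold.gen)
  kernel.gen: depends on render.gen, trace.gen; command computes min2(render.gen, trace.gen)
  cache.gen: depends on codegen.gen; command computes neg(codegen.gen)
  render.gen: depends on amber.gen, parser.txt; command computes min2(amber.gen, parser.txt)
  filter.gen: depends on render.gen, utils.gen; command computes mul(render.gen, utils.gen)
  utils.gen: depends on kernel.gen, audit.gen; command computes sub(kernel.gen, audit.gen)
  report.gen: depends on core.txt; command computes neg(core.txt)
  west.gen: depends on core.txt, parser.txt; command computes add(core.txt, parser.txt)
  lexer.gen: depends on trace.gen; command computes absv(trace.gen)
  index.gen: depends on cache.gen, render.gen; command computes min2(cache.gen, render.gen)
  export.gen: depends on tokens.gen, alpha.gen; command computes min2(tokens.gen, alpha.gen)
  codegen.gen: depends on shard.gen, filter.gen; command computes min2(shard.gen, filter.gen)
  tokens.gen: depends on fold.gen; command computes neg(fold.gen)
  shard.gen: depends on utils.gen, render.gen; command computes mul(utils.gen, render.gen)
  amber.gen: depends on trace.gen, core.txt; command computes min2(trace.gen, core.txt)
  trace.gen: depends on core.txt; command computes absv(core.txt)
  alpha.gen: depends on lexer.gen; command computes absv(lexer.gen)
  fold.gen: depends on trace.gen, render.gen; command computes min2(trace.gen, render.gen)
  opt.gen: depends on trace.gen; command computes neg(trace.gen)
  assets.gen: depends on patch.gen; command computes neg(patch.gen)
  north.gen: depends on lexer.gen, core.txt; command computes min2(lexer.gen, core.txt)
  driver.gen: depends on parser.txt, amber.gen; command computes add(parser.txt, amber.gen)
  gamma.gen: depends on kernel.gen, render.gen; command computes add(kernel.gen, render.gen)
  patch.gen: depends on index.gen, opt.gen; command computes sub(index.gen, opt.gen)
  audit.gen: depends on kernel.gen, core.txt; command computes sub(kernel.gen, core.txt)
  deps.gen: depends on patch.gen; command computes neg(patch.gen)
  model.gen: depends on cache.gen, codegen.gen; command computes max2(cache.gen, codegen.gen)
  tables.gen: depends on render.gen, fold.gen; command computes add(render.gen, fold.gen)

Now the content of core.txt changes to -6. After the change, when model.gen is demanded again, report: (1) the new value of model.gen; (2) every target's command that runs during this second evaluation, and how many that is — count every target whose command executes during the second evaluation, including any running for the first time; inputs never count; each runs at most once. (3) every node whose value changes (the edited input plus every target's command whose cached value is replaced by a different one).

First demand of the output computes:
  trace.gen = absv(-1) = 1
  amber.gen = min2(1, -1) = -1
  render.gen = min2(-1, 6) = -1
  kernel.gen = min2(-1, 1) = -1
  audit.gen = sub(-1, -1) = 0
  utils.gen = sub(-1, 0) = -1
  filter.gen = mul(-1, -1) = 1
  shard.gen = mul(-1, -1) = 1
  codegen.gen = min2(1, 1) = 1
  cache.gen = neg(1) = -1
  model.gen = max2(-1, 1) = 1

After the edit, cleaning proceeds:
  trace.gen: a read changed (core.txt -1->-6) — executes, giving 6.
  amber.gen: a read changed (trace.gen 1->6; core.txt -1->-6) — executes, giving -6.
  render.gen: a read changed (amber.gen -1->-6) — executes, giving -6.
  kernel.gen: a read changed (render.gen -1->-6; trace.gen 1->6) — executes, giving -6.
  audit.gen: a read changed (kernel.gen -1->-6; core.txt -1->-6) — executes, giving 0 — identical to its old value.
  utils.gen: a read changed (kernel.gen -1->-6) — executes, giving -6.
  filter.gen: a read changed (render.gen -1->-6; utils.gen -1->-6) — executes, giving 36.
  shard.gen: a read changed (utils.gen -1->-6; render.gen -1->-6) — executes, giving 36.
  codegen.gen: a read changed (shard.gen 1->36; filter.gen 1->36) — executes, giving 36.
  cache.gen: a read changed (codegen.gen 1->36) — executes, giving -36.
  model.gen: a read changed (cache.gen -1->-36; codegen.gen 1->36) — executes, giving 36.

Demanding model.gen again yields 36.
11 target commands run: amber.gen, audit.gen, cache.gen, codegen.gen, filter.gen, kernel.gen, model.gen, render.gen, shard.gen, trace.gen, utils.gen.
The nodes whose values change: amber.gen, cache.gen, codegen.gen, core.txt, filter.gen, kernel.gen, model.gen, render.gen, shard.gen, trace.gen, utils.gen.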